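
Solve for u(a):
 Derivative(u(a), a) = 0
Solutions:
 u(a) = C1


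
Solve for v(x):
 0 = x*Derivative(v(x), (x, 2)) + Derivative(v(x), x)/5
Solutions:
 v(x) = C1 + C2*x^(4/5)


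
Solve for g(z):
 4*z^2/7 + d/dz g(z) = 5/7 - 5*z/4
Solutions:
 g(z) = C1 - 4*z^3/21 - 5*z^2/8 + 5*z/7


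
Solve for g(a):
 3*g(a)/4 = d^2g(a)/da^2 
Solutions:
 g(a) = C1*exp(-sqrt(3)*a/2) + C2*exp(sqrt(3)*a/2)


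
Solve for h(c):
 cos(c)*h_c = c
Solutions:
 h(c) = C1 + Integral(c/cos(c), c)


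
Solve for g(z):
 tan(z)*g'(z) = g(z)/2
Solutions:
 g(z) = C1*sqrt(sin(z))


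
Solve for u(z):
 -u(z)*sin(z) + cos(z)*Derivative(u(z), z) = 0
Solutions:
 u(z) = C1/cos(z)


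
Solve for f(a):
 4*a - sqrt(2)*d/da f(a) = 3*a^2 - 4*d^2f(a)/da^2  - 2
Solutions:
 f(a) = C1 + C2*exp(sqrt(2)*a/4) - sqrt(2)*a^3/2 - 6*a^2 + sqrt(2)*a^2 - 23*sqrt(2)*a + 8*a


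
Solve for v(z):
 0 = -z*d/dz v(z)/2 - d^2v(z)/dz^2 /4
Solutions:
 v(z) = C1 + C2*erf(z)


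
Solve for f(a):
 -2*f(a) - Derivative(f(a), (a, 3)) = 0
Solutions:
 f(a) = C3*exp(-2^(1/3)*a) + (C1*sin(2^(1/3)*sqrt(3)*a/2) + C2*cos(2^(1/3)*sqrt(3)*a/2))*exp(2^(1/3)*a/2)


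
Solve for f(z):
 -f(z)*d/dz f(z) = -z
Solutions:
 f(z) = -sqrt(C1 + z^2)
 f(z) = sqrt(C1 + z^2)


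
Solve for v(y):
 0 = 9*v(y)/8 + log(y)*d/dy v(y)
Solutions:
 v(y) = C1*exp(-9*li(y)/8)


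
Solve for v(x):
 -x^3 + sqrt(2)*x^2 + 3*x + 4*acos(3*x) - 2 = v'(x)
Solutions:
 v(x) = C1 - x^4/4 + sqrt(2)*x^3/3 + 3*x^2/2 + 4*x*acos(3*x) - 2*x - 4*sqrt(1 - 9*x^2)/3


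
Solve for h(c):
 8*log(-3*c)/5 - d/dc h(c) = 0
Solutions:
 h(c) = C1 + 8*c*log(-c)/5 + 8*c*(-1 + log(3))/5


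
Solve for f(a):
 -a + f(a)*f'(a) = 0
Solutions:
 f(a) = -sqrt(C1 + a^2)
 f(a) = sqrt(C1 + a^2)


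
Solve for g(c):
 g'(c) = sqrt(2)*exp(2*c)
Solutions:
 g(c) = C1 + sqrt(2)*exp(2*c)/2


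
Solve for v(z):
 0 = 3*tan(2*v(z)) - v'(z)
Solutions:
 v(z) = -asin(C1*exp(6*z))/2 + pi/2
 v(z) = asin(C1*exp(6*z))/2


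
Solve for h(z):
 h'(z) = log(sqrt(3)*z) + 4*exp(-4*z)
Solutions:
 h(z) = C1 + z*log(z) + z*(-1 + log(3)/2) - exp(-4*z)


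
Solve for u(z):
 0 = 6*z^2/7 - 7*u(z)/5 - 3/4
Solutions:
 u(z) = 30*z^2/49 - 15/28


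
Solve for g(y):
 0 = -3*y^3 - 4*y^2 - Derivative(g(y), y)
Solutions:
 g(y) = C1 - 3*y^4/4 - 4*y^3/3


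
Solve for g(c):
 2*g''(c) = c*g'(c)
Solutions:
 g(c) = C1 + C2*erfi(c/2)


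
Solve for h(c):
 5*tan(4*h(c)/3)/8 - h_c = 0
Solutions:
 h(c) = -3*asin(C1*exp(5*c/6))/4 + 3*pi/4
 h(c) = 3*asin(C1*exp(5*c/6))/4


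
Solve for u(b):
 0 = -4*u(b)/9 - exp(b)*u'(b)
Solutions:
 u(b) = C1*exp(4*exp(-b)/9)


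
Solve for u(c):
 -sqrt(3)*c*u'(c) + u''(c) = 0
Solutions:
 u(c) = C1 + C2*erfi(sqrt(2)*3^(1/4)*c/2)


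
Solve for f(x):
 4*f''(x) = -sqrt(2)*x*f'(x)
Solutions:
 f(x) = C1 + C2*erf(2^(3/4)*x/4)


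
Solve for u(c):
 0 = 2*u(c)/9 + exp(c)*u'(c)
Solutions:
 u(c) = C1*exp(2*exp(-c)/9)


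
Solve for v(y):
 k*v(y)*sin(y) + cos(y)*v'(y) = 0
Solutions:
 v(y) = C1*exp(k*log(cos(y)))


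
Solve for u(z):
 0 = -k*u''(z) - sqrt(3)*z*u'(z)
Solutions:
 u(z) = C1 + C2*sqrt(k)*erf(sqrt(2)*3^(1/4)*z*sqrt(1/k)/2)


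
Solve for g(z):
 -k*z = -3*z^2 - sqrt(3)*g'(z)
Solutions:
 g(z) = C1 + sqrt(3)*k*z^2/6 - sqrt(3)*z^3/3


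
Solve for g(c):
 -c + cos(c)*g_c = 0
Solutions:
 g(c) = C1 + Integral(c/cos(c), c)


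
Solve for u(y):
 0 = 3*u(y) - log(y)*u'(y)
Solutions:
 u(y) = C1*exp(3*li(y))


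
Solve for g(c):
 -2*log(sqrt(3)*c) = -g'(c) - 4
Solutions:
 g(c) = C1 + 2*c*log(c) - 6*c + c*log(3)


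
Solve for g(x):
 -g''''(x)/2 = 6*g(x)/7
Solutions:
 g(x) = (C1*sin(3^(1/4)*7^(3/4)*x/7) + C2*cos(3^(1/4)*7^(3/4)*x/7))*exp(-3^(1/4)*7^(3/4)*x/7) + (C3*sin(3^(1/4)*7^(3/4)*x/7) + C4*cos(3^(1/4)*7^(3/4)*x/7))*exp(3^(1/4)*7^(3/4)*x/7)


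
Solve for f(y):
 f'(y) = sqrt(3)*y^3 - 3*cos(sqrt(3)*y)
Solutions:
 f(y) = C1 + sqrt(3)*y^4/4 - sqrt(3)*sin(sqrt(3)*y)


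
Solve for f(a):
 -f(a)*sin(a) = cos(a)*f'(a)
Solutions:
 f(a) = C1*cos(a)


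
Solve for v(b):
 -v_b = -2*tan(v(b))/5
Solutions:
 v(b) = pi - asin(C1*exp(2*b/5))
 v(b) = asin(C1*exp(2*b/5))


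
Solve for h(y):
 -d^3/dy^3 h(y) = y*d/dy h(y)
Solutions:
 h(y) = C1 + Integral(C2*airyai(-y) + C3*airybi(-y), y)


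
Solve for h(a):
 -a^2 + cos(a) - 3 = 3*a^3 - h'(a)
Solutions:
 h(a) = C1 + 3*a^4/4 + a^3/3 + 3*a - sin(a)


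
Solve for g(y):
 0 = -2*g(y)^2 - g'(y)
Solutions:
 g(y) = 1/(C1 + 2*y)


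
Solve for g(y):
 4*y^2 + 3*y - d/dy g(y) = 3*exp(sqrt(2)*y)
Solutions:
 g(y) = C1 + 4*y^3/3 + 3*y^2/2 - 3*sqrt(2)*exp(sqrt(2)*y)/2


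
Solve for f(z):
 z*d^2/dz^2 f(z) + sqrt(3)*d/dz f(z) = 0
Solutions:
 f(z) = C1 + C2*z^(1 - sqrt(3))


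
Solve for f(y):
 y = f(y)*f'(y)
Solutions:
 f(y) = -sqrt(C1 + y^2)
 f(y) = sqrt(C1 + y^2)


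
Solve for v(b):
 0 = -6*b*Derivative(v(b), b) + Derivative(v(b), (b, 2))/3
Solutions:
 v(b) = C1 + C2*erfi(3*b)


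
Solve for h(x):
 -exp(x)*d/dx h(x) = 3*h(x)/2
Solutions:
 h(x) = C1*exp(3*exp(-x)/2)


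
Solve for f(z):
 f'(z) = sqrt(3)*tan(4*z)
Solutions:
 f(z) = C1 - sqrt(3)*log(cos(4*z))/4


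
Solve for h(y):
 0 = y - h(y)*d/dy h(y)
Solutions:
 h(y) = -sqrt(C1 + y^2)
 h(y) = sqrt(C1 + y^2)


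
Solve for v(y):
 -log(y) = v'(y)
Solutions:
 v(y) = C1 - y*log(y) + y


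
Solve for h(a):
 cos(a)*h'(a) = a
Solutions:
 h(a) = C1 + Integral(a/cos(a), a)


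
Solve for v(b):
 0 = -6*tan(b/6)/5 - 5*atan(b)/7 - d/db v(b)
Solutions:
 v(b) = C1 - 5*b*atan(b)/7 + 5*log(b^2 + 1)/14 + 36*log(cos(b/6))/5


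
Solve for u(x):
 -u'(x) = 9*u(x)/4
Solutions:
 u(x) = C1*exp(-9*x/4)


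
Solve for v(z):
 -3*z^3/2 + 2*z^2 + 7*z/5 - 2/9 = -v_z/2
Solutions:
 v(z) = C1 + 3*z^4/4 - 4*z^3/3 - 7*z^2/5 + 4*z/9


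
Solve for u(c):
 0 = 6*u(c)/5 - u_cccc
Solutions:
 u(c) = C1*exp(-5^(3/4)*6^(1/4)*c/5) + C2*exp(5^(3/4)*6^(1/4)*c/5) + C3*sin(5^(3/4)*6^(1/4)*c/5) + C4*cos(5^(3/4)*6^(1/4)*c/5)


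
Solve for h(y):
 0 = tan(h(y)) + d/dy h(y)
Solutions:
 h(y) = pi - asin(C1*exp(-y))
 h(y) = asin(C1*exp(-y))


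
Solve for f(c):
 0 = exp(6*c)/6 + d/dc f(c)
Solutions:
 f(c) = C1 - exp(6*c)/36


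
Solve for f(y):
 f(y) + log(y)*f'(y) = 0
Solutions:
 f(y) = C1*exp(-li(y))


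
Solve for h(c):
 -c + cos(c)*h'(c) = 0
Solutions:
 h(c) = C1 + Integral(c/cos(c), c)


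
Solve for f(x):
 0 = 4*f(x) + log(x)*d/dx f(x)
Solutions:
 f(x) = C1*exp(-4*li(x))


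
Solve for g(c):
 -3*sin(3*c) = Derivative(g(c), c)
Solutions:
 g(c) = C1 + cos(3*c)


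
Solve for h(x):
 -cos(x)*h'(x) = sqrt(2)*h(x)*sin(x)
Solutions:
 h(x) = C1*cos(x)^(sqrt(2))


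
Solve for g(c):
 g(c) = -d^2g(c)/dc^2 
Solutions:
 g(c) = C1*sin(c) + C2*cos(c)


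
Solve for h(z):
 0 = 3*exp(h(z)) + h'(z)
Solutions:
 h(z) = log(1/(C1 + 3*z))


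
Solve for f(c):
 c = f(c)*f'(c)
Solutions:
 f(c) = -sqrt(C1 + c^2)
 f(c) = sqrt(C1 + c^2)


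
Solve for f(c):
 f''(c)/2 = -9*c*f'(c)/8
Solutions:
 f(c) = C1 + C2*erf(3*sqrt(2)*c/4)


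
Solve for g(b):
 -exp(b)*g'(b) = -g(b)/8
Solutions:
 g(b) = C1*exp(-exp(-b)/8)


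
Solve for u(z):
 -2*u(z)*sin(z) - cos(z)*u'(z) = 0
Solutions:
 u(z) = C1*cos(z)^2


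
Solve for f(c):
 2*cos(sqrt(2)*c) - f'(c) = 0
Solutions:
 f(c) = C1 + sqrt(2)*sin(sqrt(2)*c)


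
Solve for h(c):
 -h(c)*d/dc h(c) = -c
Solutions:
 h(c) = -sqrt(C1 + c^2)
 h(c) = sqrt(C1 + c^2)


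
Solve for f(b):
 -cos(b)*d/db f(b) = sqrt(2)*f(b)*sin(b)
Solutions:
 f(b) = C1*cos(b)^(sqrt(2))


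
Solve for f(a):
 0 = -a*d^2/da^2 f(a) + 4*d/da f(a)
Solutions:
 f(a) = C1 + C2*a^5


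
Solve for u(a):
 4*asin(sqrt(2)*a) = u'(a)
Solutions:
 u(a) = C1 + 4*a*asin(sqrt(2)*a) + 2*sqrt(2)*sqrt(1 - 2*a^2)


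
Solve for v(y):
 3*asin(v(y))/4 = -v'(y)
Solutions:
 Integral(1/asin(_y), (_y, v(y))) = C1 - 3*y/4


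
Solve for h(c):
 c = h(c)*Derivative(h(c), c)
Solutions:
 h(c) = -sqrt(C1 + c^2)
 h(c) = sqrt(C1 + c^2)


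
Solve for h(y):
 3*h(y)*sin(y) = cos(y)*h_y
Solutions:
 h(y) = C1/cos(y)^3


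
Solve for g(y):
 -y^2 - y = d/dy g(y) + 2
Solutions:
 g(y) = C1 - y^3/3 - y^2/2 - 2*y


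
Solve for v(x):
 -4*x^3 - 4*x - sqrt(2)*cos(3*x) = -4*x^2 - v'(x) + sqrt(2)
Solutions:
 v(x) = C1 + x^4 - 4*x^3/3 + 2*x^2 + sqrt(2)*x + sqrt(2)*sin(3*x)/3


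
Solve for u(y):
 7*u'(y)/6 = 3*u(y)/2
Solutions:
 u(y) = C1*exp(9*y/7)


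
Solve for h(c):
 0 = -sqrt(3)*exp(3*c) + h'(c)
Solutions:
 h(c) = C1 + sqrt(3)*exp(3*c)/3


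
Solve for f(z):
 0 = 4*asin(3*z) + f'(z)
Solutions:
 f(z) = C1 - 4*z*asin(3*z) - 4*sqrt(1 - 9*z^2)/3


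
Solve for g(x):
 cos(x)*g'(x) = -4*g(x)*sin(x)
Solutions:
 g(x) = C1*cos(x)^4


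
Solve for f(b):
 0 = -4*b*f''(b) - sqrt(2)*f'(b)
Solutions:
 f(b) = C1 + C2*b^(1 - sqrt(2)/4)


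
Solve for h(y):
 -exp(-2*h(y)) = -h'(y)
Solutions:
 h(y) = log(-sqrt(C1 + 2*y))
 h(y) = log(C1 + 2*y)/2


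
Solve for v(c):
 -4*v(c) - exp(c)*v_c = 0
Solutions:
 v(c) = C1*exp(4*exp(-c))


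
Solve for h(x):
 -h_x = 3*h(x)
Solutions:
 h(x) = C1*exp(-3*x)


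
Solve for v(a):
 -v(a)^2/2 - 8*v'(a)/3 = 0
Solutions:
 v(a) = 16/(C1 + 3*a)


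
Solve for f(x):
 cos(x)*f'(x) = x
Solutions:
 f(x) = C1 + Integral(x/cos(x), x)


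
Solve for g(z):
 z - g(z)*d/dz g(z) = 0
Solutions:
 g(z) = -sqrt(C1 + z^2)
 g(z) = sqrt(C1 + z^2)


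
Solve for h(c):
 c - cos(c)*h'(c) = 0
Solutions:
 h(c) = C1 + Integral(c/cos(c), c)


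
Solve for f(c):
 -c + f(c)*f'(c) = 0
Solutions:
 f(c) = -sqrt(C1 + c^2)
 f(c) = sqrt(C1 + c^2)


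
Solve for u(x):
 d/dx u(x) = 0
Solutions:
 u(x) = C1


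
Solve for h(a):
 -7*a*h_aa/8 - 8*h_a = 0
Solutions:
 h(a) = C1 + C2/a^(57/7)


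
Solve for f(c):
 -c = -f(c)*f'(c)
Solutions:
 f(c) = -sqrt(C1 + c^2)
 f(c) = sqrt(C1 + c^2)


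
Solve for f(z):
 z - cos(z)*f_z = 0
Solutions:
 f(z) = C1 + Integral(z/cos(z), z)


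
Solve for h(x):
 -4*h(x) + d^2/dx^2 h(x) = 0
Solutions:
 h(x) = C1*exp(-2*x) + C2*exp(2*x)


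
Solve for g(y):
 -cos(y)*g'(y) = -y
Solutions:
 g(y) = C1 + Integral(y/cos(y), y)


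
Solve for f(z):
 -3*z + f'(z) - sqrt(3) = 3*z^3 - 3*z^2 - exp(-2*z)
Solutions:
 f(z) = C1 + 3*z^4/4 - z^3 + 3*z^2/2 + sqrt(3)*z + exp(-2*z)/2


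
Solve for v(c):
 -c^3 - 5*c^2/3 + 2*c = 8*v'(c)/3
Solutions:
 v(c) = C1 - 3*c^4/32 - 5*c^3/24 + 3*c^2/8


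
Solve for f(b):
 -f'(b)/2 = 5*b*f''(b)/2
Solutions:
 f(b) = C1 + C2*b^(4/5)


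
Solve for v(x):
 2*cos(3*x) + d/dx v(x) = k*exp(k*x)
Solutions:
 v(x) = C1 + exp(k*x) - 2*sin(3*x)/3


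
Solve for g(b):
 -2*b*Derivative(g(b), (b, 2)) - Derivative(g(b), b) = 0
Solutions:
 g(b) = C1 + C2*sqrt(b)


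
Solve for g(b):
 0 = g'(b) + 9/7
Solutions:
 g(b) = C1 - 9*b/7


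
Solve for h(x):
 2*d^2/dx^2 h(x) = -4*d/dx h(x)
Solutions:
 h(x) = C1 + C2*exp(-2*x)


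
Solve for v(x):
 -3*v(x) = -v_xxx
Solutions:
 v(x) = C3*exp(3^(1/3)*x) + (C1*sin(3^(5/6)*x/2) + C2*cos(3^(5/6)*x/2))*exp(-3^(1/3)*x/2)


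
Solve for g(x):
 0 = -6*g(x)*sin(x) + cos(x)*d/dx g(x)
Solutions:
 g(x) = C1/cos(x)^6


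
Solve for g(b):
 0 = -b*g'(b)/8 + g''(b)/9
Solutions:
 g(b) = C1 + C2*erfi(3*b/4)


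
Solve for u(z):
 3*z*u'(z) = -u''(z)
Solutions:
 u(z) = C1 + C2*erf(sqrt(6)*z/2)


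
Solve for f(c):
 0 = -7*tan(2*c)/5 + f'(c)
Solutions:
 f(c) = C1 - 7*log(cos(2*c))/10


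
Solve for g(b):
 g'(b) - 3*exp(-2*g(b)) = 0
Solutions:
 g(b) = log(-sqrt(C1 + 6*b))
 g(b) = log(C1 + 6*b)/2


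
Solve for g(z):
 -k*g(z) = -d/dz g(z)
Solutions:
 g(z) = C1*exp(k*z)


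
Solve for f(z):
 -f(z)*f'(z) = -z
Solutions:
 f(z) = -sqrt(C1 + z^2)
 f(z) = sqrt(C1 + z^2)


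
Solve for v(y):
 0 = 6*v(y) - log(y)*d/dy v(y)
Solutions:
 v(y) = C1*exp(6*li(y))


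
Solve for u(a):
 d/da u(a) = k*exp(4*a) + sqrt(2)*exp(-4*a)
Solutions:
 u(a) = C1 + k*exp(4*a)/4 - sqrt(2)*exp(-4*a)/4


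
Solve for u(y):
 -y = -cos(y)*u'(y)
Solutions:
 u(y) = C1 + Integral(y/cos(y), y)


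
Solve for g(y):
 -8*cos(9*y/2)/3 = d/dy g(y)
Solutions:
 g(y) = C1 - 16*sin(9*y/2)/27


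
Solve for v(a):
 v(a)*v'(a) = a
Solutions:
 v(a) = -sqrt(C1 + a^2)
 v(a) = sqrt(C1 + a^2)


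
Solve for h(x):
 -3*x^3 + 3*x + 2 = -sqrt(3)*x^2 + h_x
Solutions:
 h(x) = C1 - 3*x^4/4 + sqrt(3)*x^3/3 + 3*x^2/2 + 2*x


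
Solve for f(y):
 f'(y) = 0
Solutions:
 f(y) = C1


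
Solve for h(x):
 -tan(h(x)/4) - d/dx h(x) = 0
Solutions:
 h(x) = -4*asin(C1*exp(-x/4)) + 4*pi
 h(x) = 4*asin(C1*exp(-x/4))


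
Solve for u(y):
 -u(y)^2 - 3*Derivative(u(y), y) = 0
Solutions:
 u(y) = 3/(C1 + y)


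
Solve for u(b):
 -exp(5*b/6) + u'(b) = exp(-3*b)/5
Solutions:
 u(b) = C1 + 6*exp(5*b/6)/5 - exp(-3*b)/15


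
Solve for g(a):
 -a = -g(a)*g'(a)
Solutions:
 g(a) = -sqrt(C1 + a^2)
 g(a) = sqrt(C1 + a^2)


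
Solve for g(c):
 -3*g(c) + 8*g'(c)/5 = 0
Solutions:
 g(c) = C1*exp(15*c/8)


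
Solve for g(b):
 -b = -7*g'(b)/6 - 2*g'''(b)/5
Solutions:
 g(b) = C1 + C2*sin(sqrt(105)*b/6) + C3*cos(sqrt(105)*b/6) + 3*b^2/7


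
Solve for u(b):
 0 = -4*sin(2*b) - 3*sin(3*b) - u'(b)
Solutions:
 u(b) = C1 + 2*cos(2*b) + cos(3*b)


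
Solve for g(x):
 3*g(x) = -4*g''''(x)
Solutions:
 g(x) = (C1*sin(3^(1/4)*x/2) + C2*cos(3^(1/4)*x/2))*exp(-3^(1/4)*x/2) + (C3*sin(3^(1/4)*x/2) + C4*cos(3^(1/4)*x/2))*exp(3^(1/4)*x/2)


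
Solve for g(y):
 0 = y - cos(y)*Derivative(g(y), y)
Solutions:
 g(y) = C1 + Integral(y/cos(y), y)


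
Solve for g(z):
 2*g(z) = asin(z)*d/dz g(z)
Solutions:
 g(z) = C1*exp(2*Integral(1/asin(z), z))


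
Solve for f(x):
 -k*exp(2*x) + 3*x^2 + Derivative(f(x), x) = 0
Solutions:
 f(x) = C1 + k*exp(2*x)/2 - x^3


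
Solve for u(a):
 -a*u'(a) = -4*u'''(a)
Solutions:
 u(a) = C1 + Integral(C2*airyai(2^(1/3)*a/2) + C3*airybi(2^(1/3)*a/2), a)


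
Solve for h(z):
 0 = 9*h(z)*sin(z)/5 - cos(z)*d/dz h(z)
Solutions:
 h(z) = C1/cos(z)^(9/5)


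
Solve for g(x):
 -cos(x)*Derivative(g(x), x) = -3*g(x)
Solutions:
 g(x) = C1*(sin(x) + 1)^(3/2)/(sin(x) - 1)^(3/2)


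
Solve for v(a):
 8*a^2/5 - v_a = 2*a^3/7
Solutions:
 v(a) = C1 - a^4/14 + 8*a^3/15


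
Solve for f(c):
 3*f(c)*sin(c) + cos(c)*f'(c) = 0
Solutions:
 f(c) = C1*cos(c)^3


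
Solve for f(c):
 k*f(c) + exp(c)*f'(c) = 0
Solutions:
 f(c) = C1*exp(k*exp(-c))


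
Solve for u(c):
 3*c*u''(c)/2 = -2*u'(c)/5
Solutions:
 u(c) = C1 + C2*c^(11/15)


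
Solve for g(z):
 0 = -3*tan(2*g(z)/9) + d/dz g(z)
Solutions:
 g(z) = -9*asin(C1*exp(2*z/3))/2 + 9*pi/2
 g(z) = 9*asin(C1*exp(2*z/3))/2


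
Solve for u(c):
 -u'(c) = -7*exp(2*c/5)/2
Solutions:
 u(c) = C1 + 35*exp(2*c/5)/4


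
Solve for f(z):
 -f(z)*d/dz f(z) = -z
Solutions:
 f(z) = -sqrt(C1 + z^2)
 f(z) = sqrt(C1 + z^2)


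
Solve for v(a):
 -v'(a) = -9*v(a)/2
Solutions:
 v(a) = C1*exp(9*a/2)


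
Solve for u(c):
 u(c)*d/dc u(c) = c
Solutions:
 u(c) = -sqrt(C1 + c^2)
 u(c) = sqrt(C1 + c^2)


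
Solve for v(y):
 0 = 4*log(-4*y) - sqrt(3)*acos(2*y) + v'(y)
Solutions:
 v(y) = C1 - 4*y*log(-y) - 8*y*log(2) + 4*y + sqrt(3)*(y*acos(2*y) - sqrt(1 - 4*y^2)/2)


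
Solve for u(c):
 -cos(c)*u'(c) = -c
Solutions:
 u(c) = C1 + Integral(c/cos(c), c)


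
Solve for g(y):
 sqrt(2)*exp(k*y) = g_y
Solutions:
 g(y) = C1 + sqrt(2)*exp(k*y)/k


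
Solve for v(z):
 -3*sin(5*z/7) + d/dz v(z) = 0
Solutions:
 v(z) = C1 - 21*cos(5*z/7)/5


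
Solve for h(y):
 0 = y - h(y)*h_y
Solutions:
 h(y) = -sqrt(C1 + y^2)
 h(y) = sqrt(C1 + y^2)


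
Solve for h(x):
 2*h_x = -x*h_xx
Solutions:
 h(x) = C1 + C2/x


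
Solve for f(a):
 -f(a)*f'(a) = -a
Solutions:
 f(a) = -sqrt(C1 + a^2)
 f(a) = sqrt(C1 + a^2)


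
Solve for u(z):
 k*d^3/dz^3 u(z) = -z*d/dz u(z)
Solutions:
 u(z) = C1 + Integral(C2*airyai(z*(-1/k)^(1/3)) + C3*airybi(z*(-1/k)^(1/3)), z)


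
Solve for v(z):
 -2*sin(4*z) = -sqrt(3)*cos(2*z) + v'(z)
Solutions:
 v(z) = C1 + sqrt(3)*sin(2*z)/2 + cos(4*z)/2


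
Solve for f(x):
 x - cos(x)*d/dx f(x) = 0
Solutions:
 f(x) = C1 + Integral(x/cos(x), x)


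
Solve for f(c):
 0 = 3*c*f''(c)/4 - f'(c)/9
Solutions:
 f(c) = C1 + C2*c^(31/27)


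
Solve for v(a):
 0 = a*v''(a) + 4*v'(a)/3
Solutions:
 v(a) = C1 + C2/a^(1/3)


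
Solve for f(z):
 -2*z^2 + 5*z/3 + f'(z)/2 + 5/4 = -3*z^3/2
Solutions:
 f(z) = C1 - 3*z^4/4 + 4*z^3/3 - 5*z^2/3 - 5*z/2


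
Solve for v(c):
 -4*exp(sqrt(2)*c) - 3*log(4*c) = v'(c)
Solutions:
 v(c) = C1 - 3*c*log(c) + 3*c*(1 - 2*log(2)) - 2*sqrt(2)*exp(sqrt(2)*c)


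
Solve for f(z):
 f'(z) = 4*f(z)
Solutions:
 f(z) = C1*exp(4*z)


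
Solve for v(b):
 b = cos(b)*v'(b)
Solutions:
 v(b) = C1 + Integral(b/cos(b), b)


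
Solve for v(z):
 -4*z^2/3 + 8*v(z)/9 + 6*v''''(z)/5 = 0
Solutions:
 v(z) = 3*z^2/2 + (C1*sin(15^(1/4)*z/3) + C2*cos(15^(1/4)*z/3))*exp(-15^(1/4)*z/3) + (C3*sin(15^(1/4)*z/3) + C4*cos(15^(1/4)*z/3))*exp(15^(1/4)*z/3)


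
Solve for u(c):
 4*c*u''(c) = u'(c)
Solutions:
 u(c) = C1 + C2*c^(5/4)


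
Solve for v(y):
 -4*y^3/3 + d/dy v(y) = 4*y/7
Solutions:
 v(y) = C1 + y^4/3 + 2*y^2/7


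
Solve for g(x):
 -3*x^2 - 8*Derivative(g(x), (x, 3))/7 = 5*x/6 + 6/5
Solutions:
 g(x) = C1 + C2*x + C3*x^2 - 7*x^5/160 - 35*x^4/1152 - 7*x^3/40


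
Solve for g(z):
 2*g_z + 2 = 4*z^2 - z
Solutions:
 g(z) = C1 + 2*z^3/3 - z^2/4 - z


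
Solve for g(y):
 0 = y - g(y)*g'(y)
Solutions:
 g(y) = -sqrt(C1 + y^2)
 g(y) = sqrt(C1 + y^2)


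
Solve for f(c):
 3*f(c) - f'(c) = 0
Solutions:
 f(c) = C1*exp(3*c)


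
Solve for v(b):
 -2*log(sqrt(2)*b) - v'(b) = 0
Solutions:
 v(b) = C1 - 2*b*log(b) - b*log(2) + 2*b


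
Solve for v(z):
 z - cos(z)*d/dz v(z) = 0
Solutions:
 v(z) = C1 + Integral(z/cos(z), z)


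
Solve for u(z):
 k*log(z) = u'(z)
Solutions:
 u(z) = C1 + k*z*log(z) - k*z


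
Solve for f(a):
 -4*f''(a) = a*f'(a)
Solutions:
 f(a) = C1 + C2*erf(sqrt(2)*a/4)


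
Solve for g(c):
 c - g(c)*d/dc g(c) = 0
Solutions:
 g(c) = -sqrt(C1 + c^2)
 g(c) = sqrt(C1 + c^2)


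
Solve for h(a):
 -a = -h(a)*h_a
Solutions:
 h(a) = -sqrt(C1 + a^2)
 h(a) = sqrt(C1 + a^2)


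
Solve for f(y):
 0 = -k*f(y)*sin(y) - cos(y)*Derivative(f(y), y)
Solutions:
 f(y) = C1*exp(k*log(cos(y)))


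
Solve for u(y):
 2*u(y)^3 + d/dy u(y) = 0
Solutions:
 u(y) = -sqrt(2)*sqrt(-1/(C1 - 2*y))/2
 u(y) = sqrt(2)*sqrt(-1/(C1 - 2*y))/2


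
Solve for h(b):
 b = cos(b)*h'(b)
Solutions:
 h(b) = C1 + Integral(b/cos(b), b)


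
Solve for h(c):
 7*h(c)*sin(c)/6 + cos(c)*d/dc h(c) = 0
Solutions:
 h(c) = C1*cos(c)^(7/6)


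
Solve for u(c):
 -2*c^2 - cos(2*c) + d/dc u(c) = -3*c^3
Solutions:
 u(c) = C1 - 3*c^4/4 + 2*c^3/3 + sin(2*c)/2


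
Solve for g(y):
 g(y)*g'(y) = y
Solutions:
 g(y) = -sqrt(C1 + y^2)
 g(y) = sqrt(C1 + y^2)


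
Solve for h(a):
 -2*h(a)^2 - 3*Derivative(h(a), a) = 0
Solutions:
 h(a) = 3/(C1 + 2*a)


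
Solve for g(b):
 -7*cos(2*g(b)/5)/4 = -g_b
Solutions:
 -7*b/4 - 5*log(sin(2*g(b)/5) - 1)/4 + 5*log(sin(2*g(b)/5) + 1)/4 = C1


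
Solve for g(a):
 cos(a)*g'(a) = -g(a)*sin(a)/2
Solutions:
 g(a) = C1*sqrt(cos(a))


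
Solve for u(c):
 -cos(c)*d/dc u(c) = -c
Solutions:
 u(c) = C1 + Integral(c/cos(c), c)


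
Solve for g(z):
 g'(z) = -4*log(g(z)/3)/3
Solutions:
 -3*Integral(1/(-log(_y) + log(3)), (_y, g(z)))/4 = C1 - z


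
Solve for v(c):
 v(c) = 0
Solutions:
 v(c) = 0


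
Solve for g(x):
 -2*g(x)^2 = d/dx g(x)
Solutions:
 g(x) = 1/(C1 + 2*x)


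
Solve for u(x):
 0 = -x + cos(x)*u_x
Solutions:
 u(x) = C1 + Integral(x/cos(x), x)


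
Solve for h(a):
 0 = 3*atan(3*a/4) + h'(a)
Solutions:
 h(a) = C1 - 3*a*atan(3*a/4) + 2*log(9*a^2 + 16)


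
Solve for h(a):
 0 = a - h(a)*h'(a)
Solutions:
 h(a) = -sqrt(C1 + a^2)
 h(a) = sqrt(C1 + a^2)


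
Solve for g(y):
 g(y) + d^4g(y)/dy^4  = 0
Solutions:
 g(y) = (C1*sin(sqrt(2)*y/2) + C2*cos(sqrt(2)*y/2))*exp(-sqrt(2)*y/2) + (C3*sin(sqrt(2)*y/2) + C4*cos(sqrt(2)*y/2))*exp(sqrt(2)*y/2)


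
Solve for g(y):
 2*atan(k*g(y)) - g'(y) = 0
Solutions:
 Integral(1/atan(_y*k), (_y, g(y))) = C1 + 2*y


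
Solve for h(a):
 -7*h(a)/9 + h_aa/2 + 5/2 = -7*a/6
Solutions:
 h(a) = C1*exp(-sqrt(14)*a/3) + C2*exp(sqrt(14)*a/3) + 3*a/2 + 45/14


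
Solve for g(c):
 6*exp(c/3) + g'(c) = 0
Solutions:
 g(c) = C1 - 18*exp(c/3)


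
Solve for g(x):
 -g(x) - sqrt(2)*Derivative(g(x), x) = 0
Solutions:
 g(x) = C1*exp(-sqrt(2)*x/2)


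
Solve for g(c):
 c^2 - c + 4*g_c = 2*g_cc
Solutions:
 g(c) = C1 + C2*exp(2*c) - c^3/12


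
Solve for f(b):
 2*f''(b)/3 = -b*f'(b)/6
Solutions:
 f(b) = C1 + C2*erf(sqrt(2)*b/4)


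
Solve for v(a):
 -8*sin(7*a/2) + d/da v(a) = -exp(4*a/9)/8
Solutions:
 v(a) = C1 - 9*exp(4*a/9)/32 - 16*cos(7*a/2)/7


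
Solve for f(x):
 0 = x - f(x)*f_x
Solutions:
 f(x) = -sqrt(C1 + x^2)
 f(x) = sqrt(C1 + x^2)


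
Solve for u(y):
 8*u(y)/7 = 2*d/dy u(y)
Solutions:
 u(y) = C1*exp(4*y/7)


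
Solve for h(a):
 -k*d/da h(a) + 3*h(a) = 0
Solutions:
 h(a) = C1*exp(3*a/k)


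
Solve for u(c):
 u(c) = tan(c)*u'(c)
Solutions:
 u(c) = C1*sin(c)


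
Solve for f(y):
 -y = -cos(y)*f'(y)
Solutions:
 f(y) = C1 + Integral(y/cos(y), y)


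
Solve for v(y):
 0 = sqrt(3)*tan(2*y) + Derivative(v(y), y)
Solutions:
 v(y) = C1 + sqrt(3)*log(cos(2*y))/2


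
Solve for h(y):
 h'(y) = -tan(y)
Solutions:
 h(y) = C1 + log(cos(y))


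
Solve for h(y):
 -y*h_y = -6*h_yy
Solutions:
 h(y) = C1 + C2*erfi(sqrt(3)*y/6)


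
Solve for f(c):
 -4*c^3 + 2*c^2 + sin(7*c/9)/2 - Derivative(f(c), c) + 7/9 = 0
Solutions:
 f(c) = C1 - c^4 + 2*c^3/3 + 7*c/9 - 9*cos(7*c/9)/14


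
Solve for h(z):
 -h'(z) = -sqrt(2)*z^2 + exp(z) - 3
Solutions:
 h(z) = C1 + sqrt(2)*z^3/3 + 3*z - exp(z)


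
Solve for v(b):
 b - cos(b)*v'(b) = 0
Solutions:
 v(b) = C1 + Integral(b/cos(b), b)


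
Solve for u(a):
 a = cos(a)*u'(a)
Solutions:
 u(a) = C1 + Integral(a/cos(a), a)


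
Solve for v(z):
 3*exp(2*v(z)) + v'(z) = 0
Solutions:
 v(z) = log(-sqrt(-1/(C1 - 3*z))) - log(2)/2
 v(z) = log(-1/(C1 - 3*z))/2 - log(2)/2


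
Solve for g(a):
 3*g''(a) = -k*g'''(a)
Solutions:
 g(a) = C1 + C2*a + C3*exp(-3*a/k)


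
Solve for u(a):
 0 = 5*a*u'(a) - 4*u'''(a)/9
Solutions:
 u(a) = C1 + Integral(C2*airyai(90^(1/3)*a/2) + C3*airybi(90^(1/3)*a/2), a)


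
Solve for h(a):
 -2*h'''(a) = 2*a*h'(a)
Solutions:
 h(a) = C1 + Integral(C2*airyai(-a) + C3*airybi(-a), a)


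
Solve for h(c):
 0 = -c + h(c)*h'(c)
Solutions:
 h(c) = -sqrt(C1 + c^2)
 h(c) = sqrt(C1 + c^2)


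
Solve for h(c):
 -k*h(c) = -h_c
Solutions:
 h(c) = C1*exp(c*k)


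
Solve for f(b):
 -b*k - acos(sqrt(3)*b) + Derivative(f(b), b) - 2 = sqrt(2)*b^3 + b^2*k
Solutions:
 f(b) = C1 + sqrt(2)*b^4/4 + b^3*k/3 + b^2*k/2 + b*acos(sqrt(3)*b) + 2*b - sqrt(3)*sqrt(1 - 3*b^2)/3


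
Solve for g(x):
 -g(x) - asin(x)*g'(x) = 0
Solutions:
 g(x) = C1*exp(-Integral(1/asin(x), x))


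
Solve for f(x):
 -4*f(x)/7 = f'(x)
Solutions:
 f(x) = C1*exp(-4*x/7)


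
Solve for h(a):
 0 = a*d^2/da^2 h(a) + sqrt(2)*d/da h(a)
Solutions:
 h(a) = C1 + C2*a^(1 - sqrt(2))


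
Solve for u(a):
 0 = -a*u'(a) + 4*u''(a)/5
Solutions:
 u(a) = C1 + C2*erfi(sqrt(10)*a/4)


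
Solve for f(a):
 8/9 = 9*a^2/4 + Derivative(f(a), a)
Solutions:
 f(a) = C1 - 3*a^3/4 + 8*a/9


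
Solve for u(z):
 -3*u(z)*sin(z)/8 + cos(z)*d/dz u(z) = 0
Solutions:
 u(z) = C1/cos(z)^(3/8)


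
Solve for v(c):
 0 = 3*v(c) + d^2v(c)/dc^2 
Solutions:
 v(c) = C1*sin(sqrt(3)*c) + C2*cos(sqrt(3)*c)


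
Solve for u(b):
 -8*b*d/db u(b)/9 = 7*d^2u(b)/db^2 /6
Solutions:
 u(b) = C1 + C2*erf(2*sqrt(42)*b/21)


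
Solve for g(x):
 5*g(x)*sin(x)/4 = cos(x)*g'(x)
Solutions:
 g(x) = C1/cos(x)^(5/4)


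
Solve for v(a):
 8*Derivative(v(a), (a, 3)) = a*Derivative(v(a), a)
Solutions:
 v(a) = C1 + Integral(C2*airyai(a/2) + C3*airybi(a/2), a)


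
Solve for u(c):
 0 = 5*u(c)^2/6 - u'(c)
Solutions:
 u(c) = -6/(C1 + 5*c)


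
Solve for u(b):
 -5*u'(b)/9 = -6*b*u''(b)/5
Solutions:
 u(b) = C1 + C2*b^(79/54)


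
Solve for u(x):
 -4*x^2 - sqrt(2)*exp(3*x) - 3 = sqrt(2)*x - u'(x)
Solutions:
 u(x) = C1 + 4*x^3/3 + sqrt(2)*x^2/2 + 3*x + sqrt(2)*exp(3*x)/3


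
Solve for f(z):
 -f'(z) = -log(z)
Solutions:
 f(z) = C1 + z*log(z) - z


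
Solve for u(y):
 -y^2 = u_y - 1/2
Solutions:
 u(y) = C1 - y^3/3 + y/2


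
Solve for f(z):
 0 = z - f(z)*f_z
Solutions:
 f(z) = -sqrt(C1 + z^2)
 f(z) = sqrt(C1 + z^2)


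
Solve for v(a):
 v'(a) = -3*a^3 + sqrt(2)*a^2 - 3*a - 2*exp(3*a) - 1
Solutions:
 v(a) = C1 - 3*a^4/4 + sqrt(2)*a^3/3 - 3*a^2/2 - a - 2*exp(3*a)/3


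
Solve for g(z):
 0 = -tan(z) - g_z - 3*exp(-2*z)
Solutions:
 g(z) = C1 - log(tan(z)^2 + 1)/2 + 3*exp(-2*z)/2


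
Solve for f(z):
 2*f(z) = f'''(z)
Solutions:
 f(z) = C3*exp(2^(1/3)*z) + (C1*sin(2^(1/3)*sqrt(3)*z/2) + C2*cos(2^(1/3)*sqrt(3)*z/2))*exp(-2^(1/3)*z/2)


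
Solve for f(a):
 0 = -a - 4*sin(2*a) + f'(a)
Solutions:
 f(a) = C1 + a^2/2 - 2*cos(2*a)


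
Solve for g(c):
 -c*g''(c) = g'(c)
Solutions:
 g(c) = C1 + C2*log(c)


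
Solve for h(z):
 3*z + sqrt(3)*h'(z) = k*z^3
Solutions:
 h(z) = C1 + sqrt(3)*k*z^4/12 - sqrt(3)*z^2/2


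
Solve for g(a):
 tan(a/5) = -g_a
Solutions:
 g(a) = C1 + 5*log(cos(a/5))


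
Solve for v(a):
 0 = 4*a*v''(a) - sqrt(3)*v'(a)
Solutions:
 v(a) = C1 + C2*a^(sqrt(3)/4 + 1)


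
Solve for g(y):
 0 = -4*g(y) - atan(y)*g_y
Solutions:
 g(y) = C1*exp(-4*Integral(1/atan(y), y))


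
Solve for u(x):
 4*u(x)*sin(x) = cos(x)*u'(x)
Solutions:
 u(x) = C1/cos(x)^4


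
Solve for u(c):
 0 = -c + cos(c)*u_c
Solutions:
 u(c) = C1 + Integral(c/cos(c), c)


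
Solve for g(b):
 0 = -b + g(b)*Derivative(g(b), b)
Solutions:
 g(b) = -sqrt(C1 + b^2)
 g(b) = sqrt(C1 + b^2)


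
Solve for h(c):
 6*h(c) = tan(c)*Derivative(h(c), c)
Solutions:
 h(c) = C1*sin(c)^6


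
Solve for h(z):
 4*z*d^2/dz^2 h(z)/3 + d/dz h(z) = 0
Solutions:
 h(z) = C1 + C2*z^(1/4)


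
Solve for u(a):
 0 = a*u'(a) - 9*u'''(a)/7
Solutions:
 u(a) = C1 + Integral(C2*airyai(21^(1/3)*a/3) + C3*airybi(21^(1/3)*a/3), a)


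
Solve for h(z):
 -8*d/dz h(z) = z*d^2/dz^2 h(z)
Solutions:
 h(z) = C1 + C2/z^7


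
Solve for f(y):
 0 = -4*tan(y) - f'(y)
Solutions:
 f(y) = C1 + 4*log(cos(y))


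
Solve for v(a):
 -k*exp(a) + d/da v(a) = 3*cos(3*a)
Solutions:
 v(a) = C1 + k*exp(a) + sin(3*a)


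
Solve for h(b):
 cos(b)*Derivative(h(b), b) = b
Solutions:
 h(b) = C1 + Integral(b/cos(b), b)


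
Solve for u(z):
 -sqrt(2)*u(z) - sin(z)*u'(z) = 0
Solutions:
 u(z) = C1*(cos(z) + 1)^(sqrt(2)/2)/(cos(z) - 1)^(sqrt(2)/2)


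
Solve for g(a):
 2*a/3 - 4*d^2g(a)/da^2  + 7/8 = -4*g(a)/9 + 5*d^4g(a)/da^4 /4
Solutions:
 g(a) = C1*exp(-2*sqrt(15)*a*sqrt(-6 + sqrt(41))/15) + C2*exp(2*sqrt(15)*a*sqrt(-6 + sqrt(41))/15) + C3*sin(2*sqrt(15)*a*sqrt(6 + sqrt(41))/15) + C4*cos(2*sqrt(15)*a*sqrt(6 + sqrt(41))/15) - 3*a/2 - 63/32


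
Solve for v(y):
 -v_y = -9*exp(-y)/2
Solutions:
 v(y) = C1 - 9*exp(-y)/2


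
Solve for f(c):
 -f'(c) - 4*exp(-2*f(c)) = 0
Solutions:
 f(c) = log(-sqrt(C1 - 8*c))
 f(c) = log(C1 - 8*c)/2


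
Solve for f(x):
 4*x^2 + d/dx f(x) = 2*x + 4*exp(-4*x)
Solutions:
 f(x) = C1 - 4*x^3/3 + x^2 - exp(-4*x)


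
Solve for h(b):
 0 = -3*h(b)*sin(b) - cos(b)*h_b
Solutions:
 h(b) = C1*cos(b)^3


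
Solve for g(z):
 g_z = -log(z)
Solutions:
 g(z) = C1 - z*log(z) + z


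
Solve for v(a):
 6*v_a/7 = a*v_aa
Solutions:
 v(a) = C1 + C2*a^(13/7)


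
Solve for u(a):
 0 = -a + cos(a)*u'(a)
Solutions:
 u(a) = C1 + Integral(a/cos(a), a)


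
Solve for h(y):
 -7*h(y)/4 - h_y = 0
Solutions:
 h(y) = C1*exp(-7*y/4)


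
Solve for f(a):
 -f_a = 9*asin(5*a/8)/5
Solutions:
 f(a) = C1 - 9*a*asin(5*a/8)/5 - 9*sqrt(64 - 25*a^2)/25


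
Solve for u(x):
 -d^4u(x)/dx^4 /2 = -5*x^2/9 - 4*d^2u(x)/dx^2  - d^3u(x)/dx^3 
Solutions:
 u(x) = C1 + C2*x + C3*exp(-2*x) + C4*exp(4*x) - 5*x^4/432 + 5*x^3/432 - 5*x^2/192


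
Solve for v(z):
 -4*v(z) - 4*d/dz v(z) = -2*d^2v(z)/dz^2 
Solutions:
 v(z) = C1*exp(z*(1 - sqrt(3))) + C2*exp(z*(1 + sqrt(3)))


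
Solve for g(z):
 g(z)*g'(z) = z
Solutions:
 g(z) = -sqrt(C1 + z^2)
 g(z) = sqrt(C1 + z^2)


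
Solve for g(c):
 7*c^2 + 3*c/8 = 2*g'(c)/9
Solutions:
 g(c) = C1 + 21*c^3/2 + 27*c^2/32


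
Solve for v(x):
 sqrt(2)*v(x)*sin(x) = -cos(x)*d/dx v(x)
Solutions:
 v(x) = C1*cos(x)^(sqrt(2))


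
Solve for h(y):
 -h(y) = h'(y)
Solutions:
 h(y) = C1*exp(-y)


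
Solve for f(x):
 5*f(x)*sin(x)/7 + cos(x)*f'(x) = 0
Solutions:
 f(x) = C1*cos(x)^(5/7)


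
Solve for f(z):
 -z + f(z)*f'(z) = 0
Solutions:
 f(z) = -sqrt(C1 + z^2)
 f(z) = sqrt(C1 + z^2)


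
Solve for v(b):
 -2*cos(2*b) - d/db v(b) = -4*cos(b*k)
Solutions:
 v(b) = C1 - sin(2*b) + 4*sin(b*k)/k


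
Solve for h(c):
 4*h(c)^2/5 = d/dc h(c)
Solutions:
 h(c) = -5/(C1 + 4*c)


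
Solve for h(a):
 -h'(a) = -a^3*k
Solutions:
 h(a) = C1 + a^4*k/4


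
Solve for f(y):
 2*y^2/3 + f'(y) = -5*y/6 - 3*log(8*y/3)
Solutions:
 f(y) = C1 - 2*y^3/9 - 5*y^2/12 - 3*y*log(y) - 9*y*log(2) + 3*y + 3*y*log(3)


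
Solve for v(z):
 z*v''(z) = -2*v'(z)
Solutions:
 v(z) = C1 + C2/z


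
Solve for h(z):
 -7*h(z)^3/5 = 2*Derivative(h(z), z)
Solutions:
 h(z) = -sqrt(5)*sqrt(-1/(C1 - 7*z))
 h(z) = sqrt(5)*sqrt(-1/(C1 - 7*z))


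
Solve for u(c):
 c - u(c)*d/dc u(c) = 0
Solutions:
 u(c) = -sqrt(C1 + c^2)
 u(c) = sqrt(C1 + c^2)


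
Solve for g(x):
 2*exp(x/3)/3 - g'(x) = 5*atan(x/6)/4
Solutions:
 g(x) = C1 - 5*x*atan(x/6)/4 + 2*exp(x/3) + 15*log(x^2 + 36)/4


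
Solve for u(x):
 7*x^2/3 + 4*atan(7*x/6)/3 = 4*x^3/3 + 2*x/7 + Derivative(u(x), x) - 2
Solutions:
 u(x) = C1 - x^4/3 + 7*x^3/9 - x^2/7 + 4*x*atan(7*x/6)/3 + 2*x - 4*log(49*x^2 + 36)/7


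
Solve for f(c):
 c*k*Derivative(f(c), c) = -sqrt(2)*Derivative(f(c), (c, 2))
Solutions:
 f(c) = Piecewise((-2^(3/4)*sqrt(pi)*C1*erf(2^(1/4)*c*sqrt(k)/2)/(2*sqrt(k)) - C2, (k > 0) | (k < 0)), (-C1*c - C2, True))


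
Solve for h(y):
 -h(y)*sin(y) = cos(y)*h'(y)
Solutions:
 h(y) = C1*cos(y)


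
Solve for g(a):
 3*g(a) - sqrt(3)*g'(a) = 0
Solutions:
 g(a) = C1*exp(sqrt(3)*a)


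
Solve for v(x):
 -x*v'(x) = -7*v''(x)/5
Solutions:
 v(x) = C1 + C2*erfi(sqrt(70)*x/14)


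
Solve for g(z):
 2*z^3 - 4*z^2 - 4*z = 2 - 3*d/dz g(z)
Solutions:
 g(z) = C1 - z^4/6 + 4*z^3/9 + 2*z^2/3 + 2*z/3


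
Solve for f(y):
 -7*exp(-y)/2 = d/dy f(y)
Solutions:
 f(y) = C1 + 7*exp(-y)/2


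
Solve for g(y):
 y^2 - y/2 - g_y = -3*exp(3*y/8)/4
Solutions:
 g(y) = C1 + y^3/3 - y^2/4 + 2*exp(3*y/8)


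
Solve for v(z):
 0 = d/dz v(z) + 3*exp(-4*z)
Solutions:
 v(z) = C1 + 3*exp(-4*z)/4


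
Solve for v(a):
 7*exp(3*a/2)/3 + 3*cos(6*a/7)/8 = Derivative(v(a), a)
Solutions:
 v(a) = C1 + 14*exp(3*a/2)/9 + 7*sin(6*a/7)/16


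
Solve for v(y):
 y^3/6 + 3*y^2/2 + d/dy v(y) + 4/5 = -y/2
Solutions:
 v(y) = C1 - y^4/24 - y^3/2 - y^2/4 - 4*y/5


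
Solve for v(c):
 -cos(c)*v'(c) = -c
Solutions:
 v(c) = C1 + Integral(c/cos(c), c)


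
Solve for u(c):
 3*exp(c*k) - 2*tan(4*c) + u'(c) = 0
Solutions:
 u(c) = C1 - 3*Piecewise((exp(c*k)/k, Ne(k, 0)), (c, True)) - log(cos(4*c))/2


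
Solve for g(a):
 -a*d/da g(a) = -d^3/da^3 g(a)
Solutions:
 g(a) = C1 + Integral(C2*airyai(a) + C3*airybi(a), a)


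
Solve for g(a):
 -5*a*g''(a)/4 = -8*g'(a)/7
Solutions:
 g(a) = C1 + C2*a^(67/35)


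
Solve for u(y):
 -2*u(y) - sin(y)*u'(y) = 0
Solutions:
 u(y) = C1*(cos(y) + 1)/(cos(y) - 1)


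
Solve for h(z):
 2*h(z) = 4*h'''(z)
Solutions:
 h(z) = C3*exp(2^(2/3)*z/2) + (C1*sin(2^(2/3)*sqrt(3)*z/4) + C2*cos(2^(2/3)*sqrt(3)*z/4))*exp(-2^(2/3)*z/4)


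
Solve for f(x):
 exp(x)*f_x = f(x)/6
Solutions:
 f(x) = C1*exp(-exp(-x)/6)


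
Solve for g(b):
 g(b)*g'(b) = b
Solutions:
 g(b) = -sqrt(C1 + b^2)
 g(b) = sqrt(C1 + b^2)


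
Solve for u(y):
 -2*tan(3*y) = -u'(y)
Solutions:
 u(y) = C1 - 2*log(cos(3*y))/3


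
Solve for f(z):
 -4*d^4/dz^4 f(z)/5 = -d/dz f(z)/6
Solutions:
 f(z) = C1 + C4*exp(3^(2/3)*5^(1/3)*z/6) + (C2*sin(3^(1/6)*5^(1/3)*z/4) + C3*cos(3^(1/6)*5^(1/3)*z/4))*exp(-3^(2/3)*5^(1/3)*z/12)


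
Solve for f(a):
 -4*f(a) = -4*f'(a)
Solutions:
 f(a) = C1*exp(a)


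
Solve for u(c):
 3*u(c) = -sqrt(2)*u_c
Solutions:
 u(c) = C1*exp(-3*sqrt(2)*c/2)


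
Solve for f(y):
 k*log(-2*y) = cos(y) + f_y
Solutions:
 f(y) = C1 + k*y*(log(-y) - 1) + k*y*log(2) - sin(y)


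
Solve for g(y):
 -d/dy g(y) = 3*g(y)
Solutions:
 g(y) = C1*exp(-3*y)


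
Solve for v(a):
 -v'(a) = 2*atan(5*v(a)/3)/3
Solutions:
 Integral(1/atan(5*_y/3), (_y, v(a))) = C1 - 2*a/3


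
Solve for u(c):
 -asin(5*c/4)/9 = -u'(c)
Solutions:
 u(c) = C1 + c*asin(5*c/4)/9 + sqrt(16 - 25*c^2)/45


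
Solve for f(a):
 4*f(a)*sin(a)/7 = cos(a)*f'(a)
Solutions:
 f(a) = C1/cos(a)^(4/7)


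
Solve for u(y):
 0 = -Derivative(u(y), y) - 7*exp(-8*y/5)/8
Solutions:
 u(y) = C1 + 35*exp(-8*y/5)/64


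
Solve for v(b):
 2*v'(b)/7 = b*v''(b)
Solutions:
 v(b) = C1 + C2*b^(9/7)


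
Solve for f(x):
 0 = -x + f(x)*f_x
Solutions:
 f(x) = -sqrt(C1 + x^2)
 f(x) = sqrt(C1 + x^2)


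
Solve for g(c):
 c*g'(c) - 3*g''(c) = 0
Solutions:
 g(c) = C1 + C2*erfi(sqrt(6)*c/6)


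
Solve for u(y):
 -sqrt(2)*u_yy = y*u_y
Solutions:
 u(y) = C1 + C2*erf(2^(1/4)*y/2)


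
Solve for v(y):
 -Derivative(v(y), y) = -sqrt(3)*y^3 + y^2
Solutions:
 v(y) = C1 + sqrt(3)*y^4/4 - y^3/3


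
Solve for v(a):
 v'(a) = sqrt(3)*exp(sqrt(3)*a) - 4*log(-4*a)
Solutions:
 v(a) = C1 - 4*a*log(-a) + 4*a*(1 - 2*log(2)) + exp(sqrt(3)*a)


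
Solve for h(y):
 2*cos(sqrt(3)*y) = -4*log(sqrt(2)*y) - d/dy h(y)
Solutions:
 h(y) = C1 - 4*y*log(y) - 2*y*log(2) + 4*y - 2*sqrt(3)*sin(sqrt(3)*y)/3


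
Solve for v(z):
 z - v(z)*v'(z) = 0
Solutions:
 v(z) = -sqrt(C1 + z^2)
 v(z) = sqrt(C1 + z^2)


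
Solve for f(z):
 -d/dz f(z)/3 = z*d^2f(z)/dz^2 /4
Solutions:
 f(z) = C1 + C2/z^(1/3)


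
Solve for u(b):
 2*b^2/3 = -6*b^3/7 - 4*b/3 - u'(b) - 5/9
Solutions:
 u(b) = C1 - 3*b^4/14 - 2*b^3/9 - 2*b^2/3 - 5*b/9


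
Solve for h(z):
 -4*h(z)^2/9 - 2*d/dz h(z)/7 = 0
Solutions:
 h(z) = 9/(C1 + 14*z)


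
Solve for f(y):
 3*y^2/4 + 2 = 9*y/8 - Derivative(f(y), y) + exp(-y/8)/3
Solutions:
 f(y) = C1 - y^3/4 + 9*y^2/16 - 2*y - 8*exp(-y/8)/3


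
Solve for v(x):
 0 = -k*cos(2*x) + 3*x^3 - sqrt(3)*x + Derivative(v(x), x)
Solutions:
 v(x) = C1 + k*sin(2*x)/2 - 3*x^4/4 + sqrt(3)*x^2/2


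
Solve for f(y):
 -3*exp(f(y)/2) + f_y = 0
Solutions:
 f(y) = 2*log(-1/(C1 + 3*y)) + 2*log(2)


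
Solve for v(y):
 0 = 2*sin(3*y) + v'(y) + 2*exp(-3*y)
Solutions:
 v(y) = C1 + 2*cos(3*y)/3 + 2*exp(-3*y)/3


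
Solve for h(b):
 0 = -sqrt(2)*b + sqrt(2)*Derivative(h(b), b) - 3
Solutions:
 h(b) = C1 + b^2/2 + 3*sqrt(2)*b/2


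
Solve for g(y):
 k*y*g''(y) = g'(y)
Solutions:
 g(y) = C1 + y^(((re(k) + 1)*re(k) + im(k)^2)/(re(k)^2 + im(k)^2))*(C2*sin(log(y)*Abs(im(k))/(re(k)^2 + im(k)^2)) + C3*cos(log(y)*im(k)/(re(k)^2 + im(k)^2)))


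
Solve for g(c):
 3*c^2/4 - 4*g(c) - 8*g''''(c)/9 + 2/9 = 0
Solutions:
 g(c) = 3*c^2/16 + (C1*sin(2^(1/4)*sqrt(3)*c/2) + C2*cos(2^(1/4)*sqrt(3)*c/2))*exp(-2^(1/4)*sqrt(3)*c/2) + (C3*sin(2^(1/4)*sqrt(3)*c/2) + C4*cos(2^(1/4)*sqrt(3)*c/2))*exp(2^(1/4)*sqrt(3)*c/2) + 1/18


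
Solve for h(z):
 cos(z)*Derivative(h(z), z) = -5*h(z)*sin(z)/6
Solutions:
 h(z) = C1*cos(z)^(5/6)


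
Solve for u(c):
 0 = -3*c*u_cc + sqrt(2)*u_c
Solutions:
 u(c) = C1 + C2*c^(sqrt(2)/3 + 1)


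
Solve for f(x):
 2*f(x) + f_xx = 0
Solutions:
 f(x) = C1*sin(sqrt(2)*x) + C2*cos(sqrt(2)*x)


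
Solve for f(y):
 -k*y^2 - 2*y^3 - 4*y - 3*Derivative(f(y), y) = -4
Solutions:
 f(y) = C1 - k*y^3/9 - y^4/6 - 2*y^2/3 + 4*y/3


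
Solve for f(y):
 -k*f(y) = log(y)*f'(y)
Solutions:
 f(y) = C1*exp(-k*li(y))


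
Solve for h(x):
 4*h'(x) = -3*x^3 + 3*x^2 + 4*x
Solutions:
 h(x) = C1 - 3*x^4/16 + x^3/4 + x^2/2


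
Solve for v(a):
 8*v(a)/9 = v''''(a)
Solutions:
 v(a) = C1*exp(-2^(3/4)*sqrt(3)*a/3) + C2*exp(2^(3/4)*sqrt(3)*a/3) + C3*sin(2^(3/4)*sqrt(3)*a/3) + C4*cos(2^(3/4)*sqrt(3)*a/3)


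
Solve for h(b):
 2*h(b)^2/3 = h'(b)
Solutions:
 h(b) = -3/(C1 + 2*b)


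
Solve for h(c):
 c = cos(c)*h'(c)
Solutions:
 h(c) = C1 + Integral(c/cos(c), c)


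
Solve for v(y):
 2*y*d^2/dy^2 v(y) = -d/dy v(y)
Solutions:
 v(y) = C1 + C2*sqrt(y)


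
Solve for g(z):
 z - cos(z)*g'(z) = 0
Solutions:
 g(z) = C1 + Integral(z/cos(z), z)


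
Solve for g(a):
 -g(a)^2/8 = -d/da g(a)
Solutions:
 g(a) = -8/(C1 + a)


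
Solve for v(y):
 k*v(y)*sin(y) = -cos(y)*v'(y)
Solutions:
 v(y) = C1*exp(k*log(cos(y)))


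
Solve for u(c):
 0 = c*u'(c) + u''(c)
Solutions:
 u(c) = C1 + C2*erf(sqrt(2)*c/2)


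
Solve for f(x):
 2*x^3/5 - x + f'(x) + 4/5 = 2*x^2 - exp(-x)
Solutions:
 f(x) = C1 - x^4/10 + 2*x^3/3 + x^2/2 - 4*x/5 + exp(-x)


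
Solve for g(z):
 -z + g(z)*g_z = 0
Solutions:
 g(z) = -sqrt(C1 + z^2)
 g(z) = sqrt(C1 + z^2)


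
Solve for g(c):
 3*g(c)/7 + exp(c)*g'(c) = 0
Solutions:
 g(c) = C1*exp(3*exp(-c)/7)


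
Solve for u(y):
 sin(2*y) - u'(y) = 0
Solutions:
 u(y) = C1 - cos(2*y)/2


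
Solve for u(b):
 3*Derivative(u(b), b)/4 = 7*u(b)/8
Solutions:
 u(b) = C1*exp(7*b/6)


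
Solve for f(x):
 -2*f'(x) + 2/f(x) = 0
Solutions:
 f(x) = -sqrt(C1 + 2*x)
 f(x) = sqrt(C1 + 2*x)


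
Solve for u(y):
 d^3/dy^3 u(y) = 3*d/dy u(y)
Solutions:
 u(y) = C1 + C2*exp(-sqrt(3)*y) + C3*exp(sqrt(3)*y)


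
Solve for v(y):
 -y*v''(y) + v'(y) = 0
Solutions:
 v(y) = C1 + C2*y^2


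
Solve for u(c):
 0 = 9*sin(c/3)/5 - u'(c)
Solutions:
 u(c) = C1 - 27*cos(c/3)/5


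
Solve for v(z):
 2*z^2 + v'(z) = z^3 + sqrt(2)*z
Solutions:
 v(z) = C1 + z^4/4 - 2*z^3/3 + sqrt(2)*z^2/2


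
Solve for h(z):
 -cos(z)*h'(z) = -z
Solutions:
 h(z) = C1 + Integral(z/cos(z), z)


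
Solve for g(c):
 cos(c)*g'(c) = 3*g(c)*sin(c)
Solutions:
 g(c) = C1/cos(c)^3


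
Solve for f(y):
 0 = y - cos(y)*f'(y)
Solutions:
 f(y) = C1 + Integral(y/cos(y), y)


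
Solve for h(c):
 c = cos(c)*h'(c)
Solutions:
 h(c) = C1 + Integral(c/cos(c), c)


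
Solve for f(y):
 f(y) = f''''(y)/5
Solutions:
 f(y) = C1*exp(-5^(1/4)*y) + C2*exp(5^(1/4)*y) + C3*sin(5^(1/4)*y) + C4*cos(5^(1/4)*y)


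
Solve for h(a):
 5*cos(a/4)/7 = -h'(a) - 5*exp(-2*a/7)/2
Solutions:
 h(a) = C1 - 20*sin(a/4)/7 + 35*exp(-2*a/7)/4
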